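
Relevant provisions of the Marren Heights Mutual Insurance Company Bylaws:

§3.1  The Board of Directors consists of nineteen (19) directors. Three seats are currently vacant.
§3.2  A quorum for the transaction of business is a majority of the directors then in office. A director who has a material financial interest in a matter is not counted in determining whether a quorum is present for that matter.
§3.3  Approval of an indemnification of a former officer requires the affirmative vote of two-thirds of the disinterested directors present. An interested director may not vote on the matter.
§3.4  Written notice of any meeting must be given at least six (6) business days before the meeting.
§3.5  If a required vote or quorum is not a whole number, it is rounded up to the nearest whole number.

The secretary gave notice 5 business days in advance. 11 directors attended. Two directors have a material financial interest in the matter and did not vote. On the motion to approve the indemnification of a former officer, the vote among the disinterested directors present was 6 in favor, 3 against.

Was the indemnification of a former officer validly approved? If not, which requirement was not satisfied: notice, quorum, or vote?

Invalid — notice requirement not satisfied.

Notice: 5 business days given; 6 required (5 < 6). Not satisfied.
Quorum: 11 present, but the 2 interested directors do not count, leaving 9. Quorum is 9. Satisfied.
Vote: the indemnification of a former officer requires two-thirds of the disinterested directors present (11 − 2 = 9). 2/3 of 9 = 6, so 6 affirmative votes are needed; 6 voted in favor. Satisfied.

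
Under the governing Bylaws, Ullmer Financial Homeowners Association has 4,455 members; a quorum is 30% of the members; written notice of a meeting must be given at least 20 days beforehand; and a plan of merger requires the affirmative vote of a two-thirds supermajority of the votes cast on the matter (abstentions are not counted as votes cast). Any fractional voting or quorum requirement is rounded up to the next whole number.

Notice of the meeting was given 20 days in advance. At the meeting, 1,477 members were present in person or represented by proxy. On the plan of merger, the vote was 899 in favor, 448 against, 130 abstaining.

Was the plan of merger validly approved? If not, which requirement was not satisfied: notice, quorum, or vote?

Valid — all requirements satisfied.

Notice: 20 days given; 20 required. Satisfied.
Quorum: 30% of 4,455 = 1,336.50, rounded up to 1,337; 1,477 present. Satisfied.
Vote: requires two-thirds of the votes cast (1,477 − 130 abstaining = 1,347); 2/3 of 1347 = 898, so 898 needed; 899 in favor. Satisfied.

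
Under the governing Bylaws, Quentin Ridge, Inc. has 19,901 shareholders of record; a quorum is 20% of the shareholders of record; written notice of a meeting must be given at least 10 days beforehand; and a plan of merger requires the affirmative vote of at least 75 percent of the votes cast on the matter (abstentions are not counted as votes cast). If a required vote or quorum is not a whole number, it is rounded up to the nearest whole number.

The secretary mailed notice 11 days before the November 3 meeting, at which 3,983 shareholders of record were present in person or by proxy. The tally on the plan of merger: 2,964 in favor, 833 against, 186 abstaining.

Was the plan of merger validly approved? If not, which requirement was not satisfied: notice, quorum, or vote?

Notice: 11 days given; 10 required. Satisfied.
Quorum: 20% of 19,901 = 3,980.20, rounded up to 3,981; 3,983 present. Satisfied.
Vote: requires three-fourths of the votes cast (3,983 − 186 abstaining = 3,797); 3/4 of 3797 = 2847.75, rounded up to 2848, so 2,848 needed; 2,964 in favor. Satisfied.

Valid — all requirements satisfied.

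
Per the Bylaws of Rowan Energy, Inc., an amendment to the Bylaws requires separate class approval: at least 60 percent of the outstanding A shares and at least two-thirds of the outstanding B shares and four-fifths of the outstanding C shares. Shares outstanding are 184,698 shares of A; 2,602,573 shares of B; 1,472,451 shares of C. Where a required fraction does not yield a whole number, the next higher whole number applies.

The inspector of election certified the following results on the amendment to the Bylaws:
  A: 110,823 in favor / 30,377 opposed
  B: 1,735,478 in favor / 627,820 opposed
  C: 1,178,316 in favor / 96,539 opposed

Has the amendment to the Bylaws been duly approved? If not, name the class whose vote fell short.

A: 3/5 of 184698 = 110818.80, rounded up to 110819; 110,819 required, 110,823 in favor — approved.
B: 2/3 of 2602573 = 1735048.67, rounded up to 1735049; 1,735,049 required, 1,735,478 in favor — approved.
C: 4/5 of 1472451 = 1177960.80, rounded up to 1177961; 1,177,961 required, 1,178,316 in favor — approved.

Approved — every class gave the required vote.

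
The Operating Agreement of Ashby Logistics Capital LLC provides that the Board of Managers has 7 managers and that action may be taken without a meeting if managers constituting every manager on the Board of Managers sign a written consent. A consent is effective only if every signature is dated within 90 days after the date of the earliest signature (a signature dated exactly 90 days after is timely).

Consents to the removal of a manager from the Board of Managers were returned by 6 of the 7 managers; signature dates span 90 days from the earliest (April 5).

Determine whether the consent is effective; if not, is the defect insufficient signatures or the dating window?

Not effective — insufficient signatures.

Signatures required: the unanimous vote of 7 — unanimous means all 7, so 7 needed; 6 signed. Insufficient.
Dating window: the latest signature is 90 days after the earliest; the limit is 90 days. Within the window.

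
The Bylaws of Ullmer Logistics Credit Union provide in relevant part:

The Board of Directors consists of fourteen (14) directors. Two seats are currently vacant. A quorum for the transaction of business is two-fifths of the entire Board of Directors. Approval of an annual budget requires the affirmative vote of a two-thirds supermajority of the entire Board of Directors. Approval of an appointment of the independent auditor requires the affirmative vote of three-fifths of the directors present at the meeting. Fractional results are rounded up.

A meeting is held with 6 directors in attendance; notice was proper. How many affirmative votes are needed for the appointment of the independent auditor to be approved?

The appointment of the independent auditor requires three-fifths of the directors present (6).
3/5 of 6 = 3.60, rounded up to 4.

4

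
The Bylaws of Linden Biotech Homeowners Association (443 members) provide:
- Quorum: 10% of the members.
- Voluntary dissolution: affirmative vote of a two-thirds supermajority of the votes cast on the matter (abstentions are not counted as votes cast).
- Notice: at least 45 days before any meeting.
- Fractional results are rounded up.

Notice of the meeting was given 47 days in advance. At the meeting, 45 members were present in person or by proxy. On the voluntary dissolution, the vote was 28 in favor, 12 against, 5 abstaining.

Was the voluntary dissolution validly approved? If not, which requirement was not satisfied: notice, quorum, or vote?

Notice: 47 days given; 45 required. Satisfied.
Quorum: 10% of 443 = 44.30, rounded up to 45; 45 present. Satisfied.
Vote: requires two-thirds of the votes cast (45 − 5 abstaining = 40); 2/3 of 40 = 26.67, rounded up to 27, so 27 needed; 28 in favor. Satisfied.

Valid — all requirements satisfied.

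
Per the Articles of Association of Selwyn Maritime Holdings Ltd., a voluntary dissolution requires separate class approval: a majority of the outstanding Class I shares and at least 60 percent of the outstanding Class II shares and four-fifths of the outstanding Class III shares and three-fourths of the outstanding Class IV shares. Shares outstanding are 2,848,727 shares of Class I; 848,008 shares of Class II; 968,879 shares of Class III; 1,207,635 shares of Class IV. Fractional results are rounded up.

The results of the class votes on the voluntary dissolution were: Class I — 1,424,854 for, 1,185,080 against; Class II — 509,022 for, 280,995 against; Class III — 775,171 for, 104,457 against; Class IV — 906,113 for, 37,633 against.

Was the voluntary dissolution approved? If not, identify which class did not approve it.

Approved — every class gave the required vote.

Class I: a majority of 2848727 is 1424364; 1,424,364 required, 1,424,854 in favor — approved.
Class II: 3/5 of 848008 = 508804.80, rounded up to 508805; 508,805 required, 509,022 in favor — approved.
Class III: 4/5 of 968879 = 775103.20, rounded up to 775104; 775,104 required, 775,171 in favor — approved.
Class IV: 3/4 of 1207635 = 905726.25, rounded up to 905727; 905,727 required, 906,113 in favor — approved.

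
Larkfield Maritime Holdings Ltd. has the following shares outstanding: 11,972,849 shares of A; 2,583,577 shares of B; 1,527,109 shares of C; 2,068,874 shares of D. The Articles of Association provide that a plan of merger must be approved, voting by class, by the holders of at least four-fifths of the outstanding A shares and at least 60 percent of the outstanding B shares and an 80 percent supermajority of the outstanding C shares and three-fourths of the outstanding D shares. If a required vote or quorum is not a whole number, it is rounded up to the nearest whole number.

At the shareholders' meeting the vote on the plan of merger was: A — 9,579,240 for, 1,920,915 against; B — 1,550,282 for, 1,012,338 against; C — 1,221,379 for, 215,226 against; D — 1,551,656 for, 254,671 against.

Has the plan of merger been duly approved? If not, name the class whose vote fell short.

A: 4/5 of 11972849 = 9578279.20, rounded up to 9578280; 9,578,280 required, 9,579,240 in favor — approved.
B: 3/5 of 2583577 = 1550146.20, rounded up to 1550147; 1,550,147 required, 1,550,282 in favor — approved.
C: 4/5 of 1527109 = 1221687.20, rounded up to 1221688; 1,221,688 required, 1,221,379 in favor — not approved.
D: 3/4 of 2068874 = 1551655.50, rounded up to 1551656; 1,551,656 required, 1,551,656 in favor — approved.

Not approved — the C shares did not give the required vote.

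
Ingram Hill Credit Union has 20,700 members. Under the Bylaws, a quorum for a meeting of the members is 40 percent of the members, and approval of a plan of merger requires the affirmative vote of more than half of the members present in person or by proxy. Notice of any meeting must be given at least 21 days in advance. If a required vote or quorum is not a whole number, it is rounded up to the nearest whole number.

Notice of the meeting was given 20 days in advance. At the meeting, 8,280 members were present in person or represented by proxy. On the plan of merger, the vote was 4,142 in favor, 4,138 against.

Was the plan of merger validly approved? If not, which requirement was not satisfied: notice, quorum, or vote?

Invalid — notice requirement not satisfied.

Notice: 20 days given; 21 required. Not satisfied.
Quorum: 40% of 20,700 = 8,280; 8,280 present. Satisfied.
Vote: requires a majority of those present (8,280); a majority of 8280 is 4141, so 4,141 needed; 4,142 in favor. Satisfied.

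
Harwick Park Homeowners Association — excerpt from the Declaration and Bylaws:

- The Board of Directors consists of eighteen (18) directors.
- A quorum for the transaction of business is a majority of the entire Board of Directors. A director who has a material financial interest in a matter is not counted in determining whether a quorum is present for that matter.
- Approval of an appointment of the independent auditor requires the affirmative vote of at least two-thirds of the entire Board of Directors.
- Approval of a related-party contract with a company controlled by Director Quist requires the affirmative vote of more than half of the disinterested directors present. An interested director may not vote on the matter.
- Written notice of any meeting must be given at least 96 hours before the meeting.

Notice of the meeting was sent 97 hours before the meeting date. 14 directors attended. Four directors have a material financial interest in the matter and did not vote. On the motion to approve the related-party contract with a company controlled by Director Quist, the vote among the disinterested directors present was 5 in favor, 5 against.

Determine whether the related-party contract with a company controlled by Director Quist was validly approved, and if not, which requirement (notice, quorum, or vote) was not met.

Invalid — vote requirement not satisfied.

Notice: 97 hours given; 96 required (97 ≥ 96). Satisfied.
Quorum: 14 present, but the 4 interested directors do not count, leaving 10. Quorum is 10. Satisfied.
Vote: the related-party contract with a company controlled by Director Quist requires a majority of the disinterested directors present (14 − 4 = 10). A majority of 10 is 6, so 6 affirmative votes are needed; 5 voted in favor. Not satisfied.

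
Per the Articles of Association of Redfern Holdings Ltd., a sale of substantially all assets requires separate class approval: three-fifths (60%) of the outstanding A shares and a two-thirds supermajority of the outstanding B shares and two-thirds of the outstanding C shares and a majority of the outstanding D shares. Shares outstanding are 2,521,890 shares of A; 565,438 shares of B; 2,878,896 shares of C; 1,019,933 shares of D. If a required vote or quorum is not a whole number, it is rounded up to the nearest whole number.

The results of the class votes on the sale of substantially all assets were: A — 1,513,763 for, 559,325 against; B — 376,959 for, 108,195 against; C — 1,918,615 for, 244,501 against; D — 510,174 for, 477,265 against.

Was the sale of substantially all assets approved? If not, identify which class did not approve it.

A: 3/5 of 2521890 = 1513134; 1,513,134 required, 1,513,763 in favor — approved.
B: 2/3 of 565438 = 376958.67, rounded up to 376959; 376,959 required, 376,959 in favor — approved.
C: 2/3 of 2878896 = 1919264; 1,919,264 required, 1,918,615 in favor — not approved.
D: a majority of 1019933 is 509967; 509,967 required, 510,174 in favor — approved.

Not approved — the C shares did not give the required vote.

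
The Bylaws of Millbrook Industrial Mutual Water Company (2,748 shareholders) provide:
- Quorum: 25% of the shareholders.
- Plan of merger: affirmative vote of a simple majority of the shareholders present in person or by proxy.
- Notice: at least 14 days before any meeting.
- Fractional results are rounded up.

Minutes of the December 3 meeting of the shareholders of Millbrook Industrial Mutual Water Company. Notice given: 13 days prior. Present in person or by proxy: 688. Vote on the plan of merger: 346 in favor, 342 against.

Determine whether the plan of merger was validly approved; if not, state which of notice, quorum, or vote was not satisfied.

Notice: 13 days given; 14 required. Not satisfied.
Quorum: 25% of 2,748 = 687; 688 present. Satisfied.
Vote: requires a majority of those present (688); a majority of 688 is 345, so 345 needed; 346 in favor. Satisfied.

Invalid — notice requirement not satisfied.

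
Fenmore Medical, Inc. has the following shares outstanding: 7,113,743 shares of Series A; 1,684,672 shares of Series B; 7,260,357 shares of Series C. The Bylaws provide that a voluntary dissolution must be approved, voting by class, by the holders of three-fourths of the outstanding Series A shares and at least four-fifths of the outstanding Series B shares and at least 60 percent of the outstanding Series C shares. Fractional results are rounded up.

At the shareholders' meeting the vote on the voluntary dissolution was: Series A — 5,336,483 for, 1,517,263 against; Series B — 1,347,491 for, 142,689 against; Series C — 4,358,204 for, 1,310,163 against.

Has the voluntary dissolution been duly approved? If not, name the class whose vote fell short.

Not approved — the Series B shares did not give the required vote.

Series A: 3/4 of 7113743 = 5335307.25, rounded up to 5335308; 5,335,308 required, 5,336,483 in favor — approved.
Series B: 4/5 of 1684672 = 1347737.60, rounded up to 1347738; 1,347,738 required, 1,347,491 in favor — not approved.
Series C: 3/5 of 7260357 = 4356214.20, rounded up to 4356215; 4,356,215 required, 4,358,204 in favor — approved.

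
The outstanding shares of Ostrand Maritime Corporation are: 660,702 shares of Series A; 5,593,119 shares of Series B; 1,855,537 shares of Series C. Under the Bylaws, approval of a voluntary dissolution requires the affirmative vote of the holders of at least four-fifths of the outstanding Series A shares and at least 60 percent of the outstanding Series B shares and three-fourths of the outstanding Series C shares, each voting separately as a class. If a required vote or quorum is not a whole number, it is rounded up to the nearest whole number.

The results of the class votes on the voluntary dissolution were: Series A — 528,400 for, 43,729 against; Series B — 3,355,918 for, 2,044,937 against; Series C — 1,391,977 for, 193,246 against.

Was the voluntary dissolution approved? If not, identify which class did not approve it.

Series A: 4/5 of 660702 = 528561.60, rounded up to 528562; 528,562 required, 528,400 in favor — not approved.
Series B: 3/5 of 5593119 = 3355871.40, rounded up to 3355872; 3,355,872 required, 3,355,918 in favor — approved.
Series C: 3/4 of 1855537 = 1391652.75, rounded up to 1391653; 1,391,653 required, 1,391,977 in favor — approved.

Not approved — the Series A shares did not give the required vote.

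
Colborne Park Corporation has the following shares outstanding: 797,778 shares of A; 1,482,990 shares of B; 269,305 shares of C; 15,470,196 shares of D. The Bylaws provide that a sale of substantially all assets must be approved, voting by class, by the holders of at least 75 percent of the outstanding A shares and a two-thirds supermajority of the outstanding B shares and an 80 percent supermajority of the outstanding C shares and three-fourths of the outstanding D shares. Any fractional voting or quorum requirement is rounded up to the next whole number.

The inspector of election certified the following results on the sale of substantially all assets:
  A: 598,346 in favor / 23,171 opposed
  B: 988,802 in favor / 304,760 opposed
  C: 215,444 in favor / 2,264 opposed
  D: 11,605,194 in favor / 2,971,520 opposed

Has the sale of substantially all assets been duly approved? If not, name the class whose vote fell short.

Approved — every class gave the required vote.

A: 3/4 of 797778 = 598333.50, rounded up to 598334; 598,334 required, 598,346 in favor — approved.
B: 2/3 of 1482990 = 988660; 988,660 required, 988,802 in favor — approved.
C: 4/5 of 269305 = 215444; 215,444 required, 215,444 in favor — approved.
D: 3/4 of 15470196 = 11602647; 11,602,647 required, 11,605,194 in favor — approved.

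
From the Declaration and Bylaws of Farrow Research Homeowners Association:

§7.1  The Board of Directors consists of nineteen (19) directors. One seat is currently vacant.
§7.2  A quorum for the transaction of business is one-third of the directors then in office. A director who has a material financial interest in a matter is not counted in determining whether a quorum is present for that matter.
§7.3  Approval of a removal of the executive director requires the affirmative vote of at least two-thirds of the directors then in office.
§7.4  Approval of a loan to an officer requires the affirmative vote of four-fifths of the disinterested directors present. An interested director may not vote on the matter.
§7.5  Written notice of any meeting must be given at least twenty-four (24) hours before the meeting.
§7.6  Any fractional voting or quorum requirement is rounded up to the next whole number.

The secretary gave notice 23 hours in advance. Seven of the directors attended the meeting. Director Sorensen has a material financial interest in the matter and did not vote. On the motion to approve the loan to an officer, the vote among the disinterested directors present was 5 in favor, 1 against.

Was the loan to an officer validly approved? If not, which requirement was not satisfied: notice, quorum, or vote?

Invalid — notice requirement not satisfied.

Notice: 23 hours given; 24 required (23 < 24). Not satisfied.
Quorum: 7 present, but the 1 interested director does not count, leaving 6. Quorum is 6. Satisfied.
Vote: the loan to an officer requires four-fifths of the disinterested directors present (7 − 1 = 6). 4/5 of 6 = 4.80, rounded up to 5, so 5 affirmative votes are needed; 5 voted in favor. Satisfied.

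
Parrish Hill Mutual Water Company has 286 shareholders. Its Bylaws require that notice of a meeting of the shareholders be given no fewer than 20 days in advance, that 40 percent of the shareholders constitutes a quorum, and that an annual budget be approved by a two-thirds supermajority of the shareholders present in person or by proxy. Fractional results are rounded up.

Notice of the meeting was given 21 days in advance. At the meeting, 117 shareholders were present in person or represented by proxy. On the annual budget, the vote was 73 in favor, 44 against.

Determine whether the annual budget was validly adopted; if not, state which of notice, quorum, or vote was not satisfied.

Invalid — vote requirement not satisfied.

Notice: 21 days given; 20 required. Satisfied.
Quorum: 40% of 286 = 114.40, rounded up to 115; 117 present. Satisfied.
Vote: requires two-thirds of those present (117); 2/3 of 117 = 78, so 78 needed; 73 in favor. Not satisfied.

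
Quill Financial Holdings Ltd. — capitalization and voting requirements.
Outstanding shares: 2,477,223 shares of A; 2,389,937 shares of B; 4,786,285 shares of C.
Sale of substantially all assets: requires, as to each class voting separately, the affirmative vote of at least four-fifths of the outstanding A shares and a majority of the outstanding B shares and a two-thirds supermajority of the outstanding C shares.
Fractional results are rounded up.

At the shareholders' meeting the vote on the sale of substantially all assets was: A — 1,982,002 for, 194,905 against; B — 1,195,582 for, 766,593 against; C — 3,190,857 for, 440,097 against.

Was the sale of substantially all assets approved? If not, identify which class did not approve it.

A: 4/5 of 2477223 = 1981778.40, rounded up to 1981779; 1,981,779 required, 1,982,002 in favor — approved.
B: a majority of 2389937 is 1194969; 1,194,969 required, 1,195,582 in favor — approved.
C: 2/3 of 4786285 = 3190856.67, rounded up to 3190857; 3,190,857 required, 3,190,857 in favor — approved.

Approved — every class gave the required vote.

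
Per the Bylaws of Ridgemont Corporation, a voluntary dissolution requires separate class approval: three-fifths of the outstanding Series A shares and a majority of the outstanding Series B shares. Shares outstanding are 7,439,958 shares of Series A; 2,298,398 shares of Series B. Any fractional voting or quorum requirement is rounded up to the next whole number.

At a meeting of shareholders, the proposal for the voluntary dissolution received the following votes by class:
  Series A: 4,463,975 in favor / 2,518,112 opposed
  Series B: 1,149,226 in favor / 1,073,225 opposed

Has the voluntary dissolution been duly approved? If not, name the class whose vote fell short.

Series A: 3/5 of 7439958 = 4463974.80, rounded up to 4463975; 4,463,975 required, 4,463,975 in favor — approved.
Series B: a majority of 2298398 is 1149200; 1,149,200 required, 1,149,226 in favor — approved.

Approved — every class gave the required vote.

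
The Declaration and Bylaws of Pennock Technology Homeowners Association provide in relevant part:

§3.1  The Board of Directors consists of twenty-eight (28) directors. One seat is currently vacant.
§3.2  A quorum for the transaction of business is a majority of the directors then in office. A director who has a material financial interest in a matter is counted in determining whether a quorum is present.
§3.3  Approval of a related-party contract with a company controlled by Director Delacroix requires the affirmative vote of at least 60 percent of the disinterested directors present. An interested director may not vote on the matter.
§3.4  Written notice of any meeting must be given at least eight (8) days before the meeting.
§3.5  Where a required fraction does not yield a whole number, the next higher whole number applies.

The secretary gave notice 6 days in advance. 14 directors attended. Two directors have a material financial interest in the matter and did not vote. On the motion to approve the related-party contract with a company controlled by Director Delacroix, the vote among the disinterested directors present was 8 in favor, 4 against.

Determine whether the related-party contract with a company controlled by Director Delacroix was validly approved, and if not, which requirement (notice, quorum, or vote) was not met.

Notice: 6 days given; 8 required (6 < 8). Not satisfied.
Quorum: 14 present (interested directors count toward quorum); quorum is 14. Satisfied.
Vote: the related-party contract with a company controlled by Director Delacroix requires three-fifths of the disinterested directors present (14 − 2 = 12). 3/5 of 12 = 7.20, rounded up to 8, so 8 affirmative votes are needed; 8 voted in favor. Satisfied.

Invalid — notice requirement not satisfied.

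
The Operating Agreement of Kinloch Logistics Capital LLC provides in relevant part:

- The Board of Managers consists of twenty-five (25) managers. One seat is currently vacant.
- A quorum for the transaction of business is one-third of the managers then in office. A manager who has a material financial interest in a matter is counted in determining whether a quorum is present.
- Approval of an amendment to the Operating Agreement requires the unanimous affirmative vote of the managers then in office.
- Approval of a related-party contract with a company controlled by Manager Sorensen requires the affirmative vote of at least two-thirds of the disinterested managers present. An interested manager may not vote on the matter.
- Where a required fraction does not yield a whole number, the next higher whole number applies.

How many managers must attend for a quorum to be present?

8

1/3 of 24 = 8.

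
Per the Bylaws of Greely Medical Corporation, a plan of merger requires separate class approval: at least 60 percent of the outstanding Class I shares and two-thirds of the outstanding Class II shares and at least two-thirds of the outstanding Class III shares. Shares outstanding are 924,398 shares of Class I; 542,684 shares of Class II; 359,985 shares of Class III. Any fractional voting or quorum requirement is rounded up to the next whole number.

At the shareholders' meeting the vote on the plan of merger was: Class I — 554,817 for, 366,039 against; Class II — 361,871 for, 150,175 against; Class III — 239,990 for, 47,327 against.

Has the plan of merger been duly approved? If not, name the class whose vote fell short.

Class I: 3/5 of 924398 = 554638.80, rounded up to 554639; 554,639 required, 554,817 in favor — approved.
Class II: 2/3 of 542684 = 361789.33, rounded up to 361790; 361,790 required, 361,871 in favor — approved.
Class III: 2/3 of 359985 = 239990; 239,990 required, 239,990 in favor — approved.

Approved — every class gave the required vote.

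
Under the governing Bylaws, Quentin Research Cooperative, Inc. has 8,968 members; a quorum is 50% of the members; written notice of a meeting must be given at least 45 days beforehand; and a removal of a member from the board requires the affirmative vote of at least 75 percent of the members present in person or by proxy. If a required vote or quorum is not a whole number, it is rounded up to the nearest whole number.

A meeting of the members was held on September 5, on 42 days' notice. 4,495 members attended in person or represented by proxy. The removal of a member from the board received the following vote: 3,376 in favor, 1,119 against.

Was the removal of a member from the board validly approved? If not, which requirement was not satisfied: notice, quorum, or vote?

Invalid — notice requirement not satisfied.

Notice: 42 days given; 45 required. Not satisfied.
Quorum: 50% of 8,968 = 4,484; 4,495 present. Satisfied.
Vote: requires three-fourths of those present (4,495); 3/4 of 4495 = 3371.25, rounded up to 3372, so 3,372 needed; 3,376 in favor. Satisfied.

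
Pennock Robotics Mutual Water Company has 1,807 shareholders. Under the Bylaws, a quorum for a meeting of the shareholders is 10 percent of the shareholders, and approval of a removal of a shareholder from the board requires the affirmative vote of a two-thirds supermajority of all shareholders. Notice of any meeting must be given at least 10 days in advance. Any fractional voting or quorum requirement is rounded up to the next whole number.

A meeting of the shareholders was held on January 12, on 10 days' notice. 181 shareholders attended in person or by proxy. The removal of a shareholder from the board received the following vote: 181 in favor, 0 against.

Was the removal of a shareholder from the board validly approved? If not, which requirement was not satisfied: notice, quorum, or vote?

Notice: 10 days given; 10 required. Satisfied.
Quorum: 10% of 1,807 = 180.70, rounded up to 181; 181 present. Satisfied.
Vote: requires two-thirds of all shareholders (1,807); 2/3 of 1807 = 1204.67, rounded up to 1205, so 1,205 needed; 181 in favor. Not satisfied.

Invalid — vote requirement not satisfied.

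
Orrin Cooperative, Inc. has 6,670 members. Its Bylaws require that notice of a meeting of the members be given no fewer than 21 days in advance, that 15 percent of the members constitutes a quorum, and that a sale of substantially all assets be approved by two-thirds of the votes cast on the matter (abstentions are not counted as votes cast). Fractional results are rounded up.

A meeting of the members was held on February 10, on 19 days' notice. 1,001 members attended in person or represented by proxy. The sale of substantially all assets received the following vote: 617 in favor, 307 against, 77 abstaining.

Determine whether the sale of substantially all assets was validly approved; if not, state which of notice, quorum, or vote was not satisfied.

Invalid — notice requirement not satisfied.

Notice: 19 days given; 21 required. Not satisfied.
Quorum: 15% of 6,670 = 1,000.50, rounded up to 1,001; 1,001 present. Satisfied.
Vote: requires two-thirds of the votes cast (1,001 − 77 abstaining = 924); 2/3 of 924 = 616, so 616 needed; 617 in favor. Satisfied.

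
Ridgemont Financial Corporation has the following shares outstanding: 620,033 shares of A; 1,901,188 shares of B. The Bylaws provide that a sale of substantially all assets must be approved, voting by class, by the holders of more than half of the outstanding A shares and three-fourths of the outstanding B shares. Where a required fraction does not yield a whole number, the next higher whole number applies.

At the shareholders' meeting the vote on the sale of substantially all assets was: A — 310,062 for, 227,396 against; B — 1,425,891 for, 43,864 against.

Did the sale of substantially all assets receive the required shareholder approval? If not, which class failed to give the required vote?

Approved — every class gave the required vote.

A: a majority of 620033 is 310017; 310,017 required, 310,062 in favor — approved.
B: 3/4 of 1901188 = 1425891; 1,425,891 required, 1,425,891 in favor — approved.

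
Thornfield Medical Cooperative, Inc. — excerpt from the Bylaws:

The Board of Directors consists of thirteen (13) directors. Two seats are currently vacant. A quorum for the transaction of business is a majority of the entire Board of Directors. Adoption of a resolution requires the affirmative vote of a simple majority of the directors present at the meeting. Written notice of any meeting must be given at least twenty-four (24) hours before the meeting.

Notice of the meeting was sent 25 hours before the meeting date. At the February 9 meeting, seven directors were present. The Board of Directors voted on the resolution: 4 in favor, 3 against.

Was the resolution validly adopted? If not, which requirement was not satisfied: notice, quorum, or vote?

Valid — all requirements satisfied.

Notice: 25 hours given; 24 required (25 ≥ 24). Satisfied.
Quorum: 7 present; quorum is 7. Satisfied.
Vote: the resolution requires a majority of the directors present (7). A majority of 7 is 4, so 4 affirmative votes are needed; 4 voted in favor. Satisfied.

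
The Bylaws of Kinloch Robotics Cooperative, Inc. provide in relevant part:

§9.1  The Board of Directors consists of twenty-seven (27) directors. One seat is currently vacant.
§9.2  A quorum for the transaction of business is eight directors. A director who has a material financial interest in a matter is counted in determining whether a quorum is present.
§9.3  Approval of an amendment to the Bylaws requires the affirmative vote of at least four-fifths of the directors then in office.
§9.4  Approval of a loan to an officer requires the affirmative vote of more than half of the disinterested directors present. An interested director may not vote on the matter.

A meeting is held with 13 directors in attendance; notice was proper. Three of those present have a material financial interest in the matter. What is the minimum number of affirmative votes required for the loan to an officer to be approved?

6

The loan to an officer requires a majority of the disinterested directors present (13 − 3 = 10).
A majority of 10 is 6.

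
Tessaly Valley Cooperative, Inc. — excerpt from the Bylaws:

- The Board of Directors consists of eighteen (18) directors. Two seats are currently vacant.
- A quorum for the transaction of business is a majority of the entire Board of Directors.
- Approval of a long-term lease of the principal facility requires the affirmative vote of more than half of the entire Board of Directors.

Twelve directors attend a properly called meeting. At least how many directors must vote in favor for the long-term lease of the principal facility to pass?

The long-term lease of the principal facility requires a majority of the entire Board of Directors (18).
A majority of 18 is 10.

10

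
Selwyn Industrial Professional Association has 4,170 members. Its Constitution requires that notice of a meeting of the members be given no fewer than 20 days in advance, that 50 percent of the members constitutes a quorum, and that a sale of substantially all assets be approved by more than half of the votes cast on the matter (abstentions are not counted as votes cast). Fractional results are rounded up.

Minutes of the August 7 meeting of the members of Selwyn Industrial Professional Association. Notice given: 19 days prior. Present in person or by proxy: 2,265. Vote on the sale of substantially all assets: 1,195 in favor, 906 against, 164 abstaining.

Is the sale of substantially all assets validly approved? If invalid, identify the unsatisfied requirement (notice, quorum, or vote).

Invalid — notice requirement not satisfied.

Notice: 19 days given; 20 required. Not satisfied.
Quorum: 50% of 4,170 = 2,085; 2,265 present. Satisfied.
Vote: requires a majority of the votes cast (2,265 − 164 abstaining = 2,101); a majority of 2101 is 1051, so 1,051 needed; 1,195 in favor. Satisfied.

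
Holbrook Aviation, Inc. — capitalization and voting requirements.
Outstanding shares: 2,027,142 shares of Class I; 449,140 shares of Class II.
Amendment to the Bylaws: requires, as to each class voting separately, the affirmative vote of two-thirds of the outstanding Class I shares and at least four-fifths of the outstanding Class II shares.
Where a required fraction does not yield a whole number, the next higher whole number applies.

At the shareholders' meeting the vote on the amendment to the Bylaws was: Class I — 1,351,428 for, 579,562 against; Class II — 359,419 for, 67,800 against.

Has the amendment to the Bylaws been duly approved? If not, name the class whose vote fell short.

Class I: 2/3 of 2027142 = 1351428; 1,351,428 required, 1,351,428 in favor — approved.
Class II: 4/5 of 449140 = 359312; 359,312 required, 359,419 in favor — approved.

Approved — every class gave the required vote.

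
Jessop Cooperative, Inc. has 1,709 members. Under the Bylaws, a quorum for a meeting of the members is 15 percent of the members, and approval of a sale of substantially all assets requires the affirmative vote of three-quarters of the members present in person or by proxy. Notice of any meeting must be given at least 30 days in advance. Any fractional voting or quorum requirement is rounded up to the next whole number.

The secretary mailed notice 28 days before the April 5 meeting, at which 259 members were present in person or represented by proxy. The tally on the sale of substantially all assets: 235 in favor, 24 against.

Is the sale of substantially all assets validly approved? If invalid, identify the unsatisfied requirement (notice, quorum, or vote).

Notice: 28 days given; 30 required. Not satisfied.
Quorum: 15% of 1,709 = 256.35, rounded up to 257; 259 present. Satisfied.
Vote: requires three-fourths of those present (259); 3/4 of 259 = 194.25, rounded up to 195, so 195 needed; 235 in favor. Satisfied.

Invalid — notice requirement not satisfied.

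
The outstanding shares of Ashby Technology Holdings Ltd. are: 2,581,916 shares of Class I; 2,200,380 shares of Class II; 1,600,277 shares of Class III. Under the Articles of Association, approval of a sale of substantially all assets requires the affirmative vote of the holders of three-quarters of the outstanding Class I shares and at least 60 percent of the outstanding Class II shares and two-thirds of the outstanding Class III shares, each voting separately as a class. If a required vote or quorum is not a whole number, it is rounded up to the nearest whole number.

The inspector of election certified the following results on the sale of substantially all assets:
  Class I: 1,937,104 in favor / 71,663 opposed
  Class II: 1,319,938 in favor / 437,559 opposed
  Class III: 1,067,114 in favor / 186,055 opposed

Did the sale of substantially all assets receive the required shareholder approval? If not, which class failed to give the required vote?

Class I: 3/4 of 2581916 = 1936437; 1,936,437 required, 1,937,104 in favor — approved.
Class II: 3/5 of 2200380 = 1320228; 1,320,228 required, 1,319,938 in favor — not approved.
Class III: 2/3 of 1600277 = 1066851.33, rounded up to 1066852; 1,066,852 required, 1,067,114 in favor — approved.

Not approved — the Class II shares did not give the required vote.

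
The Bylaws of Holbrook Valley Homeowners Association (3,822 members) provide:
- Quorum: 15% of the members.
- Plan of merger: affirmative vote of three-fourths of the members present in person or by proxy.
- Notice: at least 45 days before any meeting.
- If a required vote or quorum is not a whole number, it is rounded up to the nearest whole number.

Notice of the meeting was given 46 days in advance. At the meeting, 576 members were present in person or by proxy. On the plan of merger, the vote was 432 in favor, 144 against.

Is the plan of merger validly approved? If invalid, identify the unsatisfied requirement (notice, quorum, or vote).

Notice: 46 days given; 45 required. Satisfied.
Quorum: 15% of 3,822 = 573.30, rounded up to 574; 576 present. Satisfied.
Vote: requires three-fourths of those present (576); 3/4 of 576 = 432, so 432 needed; 432 in favor. Satisfied.

Valid — all requirements satisfied.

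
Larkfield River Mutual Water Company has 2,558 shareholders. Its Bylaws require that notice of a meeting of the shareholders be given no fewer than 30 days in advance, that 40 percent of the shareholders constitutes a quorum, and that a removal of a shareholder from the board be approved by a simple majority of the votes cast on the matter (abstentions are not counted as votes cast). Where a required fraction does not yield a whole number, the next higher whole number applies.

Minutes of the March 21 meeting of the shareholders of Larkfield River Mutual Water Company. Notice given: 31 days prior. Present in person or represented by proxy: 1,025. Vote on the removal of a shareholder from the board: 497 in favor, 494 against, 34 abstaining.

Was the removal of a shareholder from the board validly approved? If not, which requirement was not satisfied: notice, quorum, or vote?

Notice: 31 days given; 30 required. Satisfied.
Quorum: 40% of 2,558 = 1,023.20, rounded up to 1,024; 1,025 present. Satisfied.
Vote: requires a majority of the votes cast (1,025 − 34 abstaining = 991); a majority of 991 is 496, so 496 needed; 497 in favor. Satisfied.

Valid — all requirements satisfied.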